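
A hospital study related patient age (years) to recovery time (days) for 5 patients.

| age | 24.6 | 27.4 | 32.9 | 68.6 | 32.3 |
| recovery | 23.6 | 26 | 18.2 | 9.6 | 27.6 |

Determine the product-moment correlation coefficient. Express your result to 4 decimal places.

n = 5, Σx = 185.8, Σy = 105, Σx² = 8187.58, Σy² = 2418.12, Σxy = 3441.78
nΣxy − ΣxΣy = 17208.9 − 19509 = -2300.1
nΣx² − (Σx)² = 40937.9 − 34521.64 = 6416.26; nΣy² − (Σy)² = 12090.6 − 11025 = 1065.6
r = -2300.1 / √(6416.26 × 1065.6) = -2300.1 / 2614.7976 ≈ -0.8796

-0.8796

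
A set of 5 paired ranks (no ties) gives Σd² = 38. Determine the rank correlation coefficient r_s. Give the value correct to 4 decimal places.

-0.9000

ρ = 1 − 6Σd² / [n(n²−1)] = 1 − 6×38 / (5×24)
  = 1 − 228/120 = 1 − 1.90000 ≈ -0.9000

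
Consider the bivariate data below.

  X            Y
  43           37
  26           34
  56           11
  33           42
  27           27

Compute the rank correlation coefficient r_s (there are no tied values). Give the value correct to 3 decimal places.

-0.200

Rank X: 4, 1, 5, 3, 2
Rank Y: 4, 3, 1, 5, 2
d = rank(X) − rank(Y): 0, -2, 4, -2, 0; Σd² = 24
ρ = 1 − 6Σd² / [n(n²−1)] = 1 − 6×24 / (5×24) = 1 − 144/120 ≈ -0.200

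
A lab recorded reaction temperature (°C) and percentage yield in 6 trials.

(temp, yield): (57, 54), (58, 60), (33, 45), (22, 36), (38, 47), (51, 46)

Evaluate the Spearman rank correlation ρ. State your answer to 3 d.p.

0.943

Rank temp: 5, 6, 2, 1, 3, 4
Rank yield: 5, 6, 2, 1, 4, 3
d = rank(temp) − rank(yield): 0, 0, 0, 0, -1, 1; Σd² = 2
ρ = 1 − 6Σd² / [n(n²−1)] = 1 − 6×2 / (6×35) = 1 − 12/210 ≈ 0.943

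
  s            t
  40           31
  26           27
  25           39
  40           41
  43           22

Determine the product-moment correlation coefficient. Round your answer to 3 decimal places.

-0.237

n = 5, Σs = 174, Σt = 160, Σs² = 6350, Σt² = 5376, Σst = 5503
nΣst − ΣsΣt = 27515 − 27840 = -325
nΣs² − (Σs)² = 31750 − 30276 = 1474; nΣt² − (Σt)² = 26880 − 25600 = 1280
r = -325 / √(1474 × 1280) = -325 / 1373.5793 ≈ -0.237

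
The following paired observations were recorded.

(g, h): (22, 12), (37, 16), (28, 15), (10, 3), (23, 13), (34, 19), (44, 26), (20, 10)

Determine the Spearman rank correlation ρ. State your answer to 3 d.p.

Rank g: 3, 7, 5, 1, 4, 6, 8, 2
Rank h: 3, 6, 5, 1, 4, 7, 8, 2
d = rank(g) − rank(h): 0, 1, 0, 0, 0, -1, 0, 0; Σd² = 2
ρ = 1 − 6Σd² / [n(n²−1)] = 1 − 6×2 / (8×63) = 1 − 12/504 ≈ 0.976

0.976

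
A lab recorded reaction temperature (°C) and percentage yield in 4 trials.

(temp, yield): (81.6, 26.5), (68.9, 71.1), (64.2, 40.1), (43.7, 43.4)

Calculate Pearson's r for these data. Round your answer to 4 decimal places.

n = 4, Σx = 258.4, Σy = 181.1, Σx² = 17437.1, Σy² = 9249.03, Σxy = 11532.19
nΣxy − ΣxΣy = 46128.76 − 46796.24 = -667.48
nΣx² − (Σx)² = 69748.4 − 66770.56 = 2977.84; nΣy² − (Σy)² = 36996.12 − 32797.21 = 4198.91
r = -667.48 / √(2977.84 × 4198.91) = -667.48 / 3536.0546 ≈ -0.1888

-0.1888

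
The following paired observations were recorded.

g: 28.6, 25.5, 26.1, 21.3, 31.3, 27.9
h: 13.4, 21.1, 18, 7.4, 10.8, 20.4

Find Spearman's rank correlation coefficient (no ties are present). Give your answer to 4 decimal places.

-0.0857

Rank g: 5, 2, 3, 1, 6, 4
Rank h: 3, 6, 4, 1, 2, 5
d = rank(g) − rank(h): 2, -4, -1, 0, 4, -1; Σd² = 38
ρ = 1 − 6Σd² / [n(n²−1)] = 1 − 6×38 / (6×35) = 1 − 228/210 ≈ -0.0857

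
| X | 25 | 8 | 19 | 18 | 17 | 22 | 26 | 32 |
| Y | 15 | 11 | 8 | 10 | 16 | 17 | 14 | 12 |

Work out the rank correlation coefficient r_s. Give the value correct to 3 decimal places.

Rank X: 6, 1, 4, 3, 2, 5, 7, 8
Rank Y: 6, 3, 1, 2, 7, 8, 5, 4
d = rank(X) − rank(Y): 0, -2, 3, 1, -5, -3, 2, 4; Σd² = 68
ρ = 1 − 6Σd² / [n(n²−1)] = 1 − 6×68 / (8×63) = 1 − 408/504 ≈ 0.190

0.190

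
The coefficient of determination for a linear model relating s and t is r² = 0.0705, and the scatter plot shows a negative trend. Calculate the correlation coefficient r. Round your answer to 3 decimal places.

-0.266

|r| = √0.0705 = 0.266
The association is negative, so r = −0.266.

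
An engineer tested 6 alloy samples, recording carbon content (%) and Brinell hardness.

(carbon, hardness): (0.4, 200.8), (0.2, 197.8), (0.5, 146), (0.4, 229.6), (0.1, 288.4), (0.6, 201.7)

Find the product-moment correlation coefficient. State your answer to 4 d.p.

-0.6663

n = 6, Σx = 2.2, Σy = 1264.3, Σx² = 0.98, Σy² = 277335.09, Σxy = 434.58
nΣxy − ΣxΣy = 2607.48 − 2781.46 = -173.98
nΣx² − (Σx)² = 5.88 − 4.84 = 1.04; nΣy² − (Σy)² = 1664010.54 − 1598454.49 = 65556.05
r = -173.98 / √(1.04 × 65556.05) = -173.98 / 261.1097 ≈ -0.6663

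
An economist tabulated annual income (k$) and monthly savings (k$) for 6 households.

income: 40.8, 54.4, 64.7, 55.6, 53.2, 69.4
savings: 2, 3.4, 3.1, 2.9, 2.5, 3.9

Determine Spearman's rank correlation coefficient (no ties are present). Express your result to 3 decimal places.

0.829

Rank income: 1, 3, 5, 4, 2, 6
Rank savings: 1, 5, 4, 3, 2, 6
d = rank(income) − rank(savings): 0, -2, 1, 1, 0, 0; Σd² = 6
ρ = 1 − 6Σd² / [n(n²−1)] = 1 − 6×6 / (6×35) = 1 − 36/210 ≈ 0.829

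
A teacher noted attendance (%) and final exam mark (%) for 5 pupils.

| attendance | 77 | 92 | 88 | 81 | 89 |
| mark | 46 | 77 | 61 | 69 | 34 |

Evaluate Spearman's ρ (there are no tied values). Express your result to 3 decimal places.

0.300

Rank attendance: 1, 5, 3, 2, 4
Rank mark: 2, 5, 3, 4, 1
d = rank(attendance) − rank(mark): -1, 0, 0, -2, 3; Σd² = 14
ρ = 1 − 6Σd² / [n(n²−1)] = 1 − 6×14 / (5×24) = 1 − 84/120 ≈ 0.300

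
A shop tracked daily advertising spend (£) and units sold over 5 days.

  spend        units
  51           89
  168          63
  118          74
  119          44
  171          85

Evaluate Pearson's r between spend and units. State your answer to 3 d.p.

-0.251

n = 5, Σx = 627, Σy = 355, Σx² = 88151, Σy² = 26527, Σxy = 43626
nΣxy − ΣxΣy = 218130 − 222585 = -4455
nΣx² − (Σx)² = 440755 − 393129 = 47626; nΣy² − (Σy)² = 132635 − 126025 = 6610
r = -4455 / √(47626 × 6610) = -4455 / 17742.8256 ≈ -0.251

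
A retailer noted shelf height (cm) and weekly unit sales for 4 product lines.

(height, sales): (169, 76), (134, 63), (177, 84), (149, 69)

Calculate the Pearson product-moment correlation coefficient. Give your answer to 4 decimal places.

n = 4, Σx = 629, Σy = 292, Σx² = 100047, Σy² = 21562, Σxy = 46435
nΣxy − ΣxΣy = 185740 − 183668 = 2072
nΣx² − (Σx)² = 400188 − 395641 = 4547; nΣy² − (Σy)² = 86248 − 85264 = 984
r = 2072 / √(4547 × 984) = 2072 / 2115.2418 ≈ 0.9796

0.9796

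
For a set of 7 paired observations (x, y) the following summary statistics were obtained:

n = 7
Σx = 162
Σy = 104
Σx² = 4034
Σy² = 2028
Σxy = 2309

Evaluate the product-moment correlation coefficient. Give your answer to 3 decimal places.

r = (nΣxy − ΣxΣy) / √[(nΣx² − (Σx)²)(nΣy² − (Σy)²)]
Numerator: 7×2309 − 162×104 = -685
Denominator: √[(28238 − 26244)(14196 − 10816)] = √[1994 × 3380] = 2596.0971
r = -685 / 2596.0971 ≈ -0.264

-0.264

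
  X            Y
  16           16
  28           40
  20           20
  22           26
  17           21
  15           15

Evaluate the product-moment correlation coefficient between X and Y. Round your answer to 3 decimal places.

n = 6, ΣX = 118, ΣY = 138, ΣX² = 2438, ΣY² = 3598, ΣXY = 2930
nΣXY − ΣXΣY = 17580 − 16284 = 1296
nΣX² − (ΣX)² = 14628 − 13924 = 704; nΣY² − (ΣY)² = 21588 − 19044 = 2544
r = 1296 / √(704 × 2544) = 1296 / 1338.2735 ≈ 0.968

0.968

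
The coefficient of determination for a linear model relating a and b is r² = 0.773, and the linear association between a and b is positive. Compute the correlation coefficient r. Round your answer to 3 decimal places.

0.879

|r| = √0.773 = 0.879
The association is positive, so r = 0.879.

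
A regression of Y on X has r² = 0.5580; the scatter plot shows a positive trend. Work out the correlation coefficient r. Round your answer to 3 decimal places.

0.747

|r| = √0.5580 = 0.747
The association is positive, so r = 0.747.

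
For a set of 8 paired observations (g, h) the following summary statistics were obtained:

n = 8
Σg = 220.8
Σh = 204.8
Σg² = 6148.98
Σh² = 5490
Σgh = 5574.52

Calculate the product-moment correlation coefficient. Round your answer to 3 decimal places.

r = (nΣgh − ΣgΣh) / √[(nΣg² − (Σg)²)(nΣh² − (Σh)²)]
Numerator: 8×5574.52 − 220.8×204.8 = -623.68
Denominator: √[(49191.84 − 48752.64)(43920 − 41943.04)] = √[439.2 × 1976.96] = 931.8159
r = -623.68 / 931.8159 ≈ -0.669

-0.669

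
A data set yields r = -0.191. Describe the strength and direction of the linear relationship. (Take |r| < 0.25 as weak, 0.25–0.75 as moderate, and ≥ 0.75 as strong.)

weak negative

r = -0.191 < 0 so the relationship is negative.
|r| = 0.191, which falls in the weak range.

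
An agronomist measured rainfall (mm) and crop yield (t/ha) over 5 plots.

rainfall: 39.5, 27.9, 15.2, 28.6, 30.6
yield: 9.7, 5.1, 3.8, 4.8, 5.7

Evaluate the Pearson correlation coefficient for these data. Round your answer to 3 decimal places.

n = 5, Σx = 141.8, Σy = 29.1, Σx² = 4324.02, Σy² = 190.07, Σxy = 894.9
nΣxy − ΣxΣy = 4474.5 − 4126.38 = 348.12
nΣx² − (Σx)² = 21620.1 − 20107.24 = 1512.86; nΣy² − (Σy)² = 950.35 − 846.81 = 103.54
r = 348.12 / √(1512.86 × 103.54) = 348.12 / 395.7796 ≈ 0.880

0.880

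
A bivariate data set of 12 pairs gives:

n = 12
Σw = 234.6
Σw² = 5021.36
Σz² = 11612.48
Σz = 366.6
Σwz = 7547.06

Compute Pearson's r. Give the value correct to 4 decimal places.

r = (nΣwz − ΣwΣz) / √[(nΣw² − (Σw)²)(nΣz² − (Σz)²)]
Numerator: 12×7547.06 − 234.6×366.6 = 4560.36
Denominator: √[(60256.32 − 55037.16)(139349.76 − 134395.56)] = √[5219.16 × 4954.2] = 5084.9545
r = 4560.36 / 5084.9545 ≈ 0.8968

0.8968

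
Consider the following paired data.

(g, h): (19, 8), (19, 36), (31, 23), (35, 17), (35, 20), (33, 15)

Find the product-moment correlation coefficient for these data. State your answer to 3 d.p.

n = 6, Σg = 172, Σh = 119, Σg² = 5222, Σh² = 2803, Σgh = 3339
nΣgh − ΣgΣh = 20034 − 20468 = -434
nΣg² − (Σg)² = 31332 − 29584 = 1748; nΣh² − (Σh)² = 16818 − 14161 = 2657
r = -434 / √(1748 × 2657) = -434 / 2155.0954 ≈ -0.201

-0.201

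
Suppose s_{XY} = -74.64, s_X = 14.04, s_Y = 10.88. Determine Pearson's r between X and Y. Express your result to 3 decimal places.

r = Cov(X,Y) / (s_X · s_Y) = -74.64 / (14.04 × 10.88)
  = -74.64 / 152.7552 ≈ -0.489

-0.489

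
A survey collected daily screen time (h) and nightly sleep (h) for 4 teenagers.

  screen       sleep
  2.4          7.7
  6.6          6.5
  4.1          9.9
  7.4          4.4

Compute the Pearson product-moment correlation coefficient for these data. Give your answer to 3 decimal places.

n = 4, Σx = 20.5, Σy = 28.5, Σx² = 120.89, Σy² = 218.91, Σxy = 134.53
nΣxy − ΣxΣy = 538.12 − 584.25 = -46.13
nΣx² − (Σx)² = 483.56 − 420.25 = 63.31; nΣy² − (Σy)² = 875.64 − 812.25 = 63.39
r = -46.13 / √(63.31 × 63.39) = -46.13 / 63.3500 ≈ -0.728

-0.728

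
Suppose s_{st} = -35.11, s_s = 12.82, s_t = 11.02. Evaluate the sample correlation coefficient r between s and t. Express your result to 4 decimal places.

-0.2485

r = Cov(s,t) / (s_s · s_t) = -35.11 / (12.82 × 11.02)
  = -35.11 / 141.2764 ≈ -0.2485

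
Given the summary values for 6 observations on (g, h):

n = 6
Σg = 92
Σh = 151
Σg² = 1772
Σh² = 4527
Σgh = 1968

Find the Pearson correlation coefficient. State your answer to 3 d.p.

r = (nΣgh − ΣgΣh) / √[(nΣg² − (Σg)²)(nΣh² − (Σh)²)]
Numerator: 6×1968 − 92×151 = -2084
Denominator: √[(10632 − 8464)(27162 − 22801)] = √[2168 × 4361] = 3074.8411
r = -2084 / 3074.8411 ≈ -0.678

-0.678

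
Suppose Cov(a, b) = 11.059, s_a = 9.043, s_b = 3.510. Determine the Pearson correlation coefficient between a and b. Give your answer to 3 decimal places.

r = Cov(a,b) / (s_a · s_b) = 11.059 / (9.043 × 3.510)
  = 11.059 / 31.7409 ≈ 0.348

0.348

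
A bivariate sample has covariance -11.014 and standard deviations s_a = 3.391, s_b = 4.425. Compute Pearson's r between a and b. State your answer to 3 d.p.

r = Cov(a,b) / (s_a · s_b) = -11.014 / (3.391 × 4.425)
  = -11.014 / 15.0052 ≈ -0.734

-0.734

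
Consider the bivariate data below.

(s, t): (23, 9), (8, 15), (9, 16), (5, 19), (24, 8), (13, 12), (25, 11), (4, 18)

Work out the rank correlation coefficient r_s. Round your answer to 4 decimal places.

Rank s: 6, 3, 4, 2, 7, 5, 8, 1
Rank t: 2, 5, 6, 8, 1, 4, 3, 7
d = rank(s) − rank(t): 4, -2, -2, -6, 6, 1, 5, -6; Σd² = 158
ρ = 1 − 6Σd² / [n(n²−1)] = 1 − 6×158 / (8×63) = 1 − 948/504 ≈ -0.8810

-0.8810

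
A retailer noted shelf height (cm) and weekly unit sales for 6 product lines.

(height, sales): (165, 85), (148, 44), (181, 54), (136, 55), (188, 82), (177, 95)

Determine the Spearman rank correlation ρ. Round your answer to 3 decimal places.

Rank height: 3, 2, 5, 1, 6, 4
Rank sales: 5, 1, 2, 3, 4, 6
d = rank(height) − rank(sales): -2, 1, 3, -2, 2, -2; Σd² = 26
ρ = 1 − 6Σd² / [n(n²−1)] = 1 − 6×26 / (6×35) = 1 − 156/210 ≈ 0.257

0.257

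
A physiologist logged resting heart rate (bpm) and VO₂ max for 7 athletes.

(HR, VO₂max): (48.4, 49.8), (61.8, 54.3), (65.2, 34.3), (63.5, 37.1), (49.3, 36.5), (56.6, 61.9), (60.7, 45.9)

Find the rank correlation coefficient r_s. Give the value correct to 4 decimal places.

-0.3929

Rank HR: 1, 5, 7, 6, 2, 3, 4
Rank VO₂max: 5, 6, 1, 3, 2, 7, 4
d = rank(HR) − rank(VO₂max): -4, -1, 6, 3, 0, -4, 0; Σd² = 78
ρ = 1 − 6Σd² / [n(n²−1)] = 1 − 6×78 / (7×48) = 1 − 468/336 ≈ -0.3929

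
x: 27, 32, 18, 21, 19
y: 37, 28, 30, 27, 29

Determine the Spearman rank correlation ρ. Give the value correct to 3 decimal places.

-0.200

Rank x: 4, 5, 1, 3, 2
Rank y: 5, 2, 4, 1, 3
d = rank(x) − rank(y): -1, 3, -3, 2, -1; Σd² = 24
ρ = 1 − 6Σd² / [n(n²−1)] = 1 − 6×24 / (5×24) = 1 − 144/120 ≈ -0.200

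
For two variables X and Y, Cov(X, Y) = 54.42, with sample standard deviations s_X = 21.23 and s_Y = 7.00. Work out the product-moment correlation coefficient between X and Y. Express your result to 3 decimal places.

0.366

r = Cov(X,Y) / (s_X · s_Y) = 54.42 / (21.23 × 7.00)
  = 54.42 / 148.6100 ≈ 0.366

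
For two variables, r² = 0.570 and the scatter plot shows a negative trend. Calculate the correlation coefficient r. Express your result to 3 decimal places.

-0.755

|r| = √0.570 = 0.755
The association is negative, so r = −0.755.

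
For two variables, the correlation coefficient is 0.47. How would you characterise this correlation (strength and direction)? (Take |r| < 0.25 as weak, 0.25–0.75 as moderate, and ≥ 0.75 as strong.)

moderate positive

r = 0.47 > 0 so the relationship is positive.
|r| = 0.47, which falls in the moderate range.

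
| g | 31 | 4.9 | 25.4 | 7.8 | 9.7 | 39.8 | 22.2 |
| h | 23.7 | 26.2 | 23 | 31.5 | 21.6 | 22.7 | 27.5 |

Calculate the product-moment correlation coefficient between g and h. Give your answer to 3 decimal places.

n = 7, Σg = 140.8, Σh = 176.2, Σg² = 3861.98, Σh² = 4507.48, Σgh = 3416.46
nΣgh − ΣgΣh = 23915.22 − 24808.96 = -893.74
nΣg² − (Σg)² = 27033.86 − 19824.64 = 7209.22; nΣh² − (Σh)² = 31552.36 − 31046.44 = 505.92
r = -893.74 / √(7209.22 × 505.92) = -893.74 / 1909.7876 ≈ -0.468

-0.468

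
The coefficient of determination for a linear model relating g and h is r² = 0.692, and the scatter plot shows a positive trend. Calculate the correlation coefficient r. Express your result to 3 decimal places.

0.832

|r| = √0.692 = 0.832
The association is positive, so r = 0.832.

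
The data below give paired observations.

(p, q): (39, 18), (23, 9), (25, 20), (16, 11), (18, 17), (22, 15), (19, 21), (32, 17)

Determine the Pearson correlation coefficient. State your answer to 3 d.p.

n = 8, Σp = 194, Σq = 128, Σp² = 5124, Σq² = 2170, Σpq = 3164
nΣpq − ΣpΣq = 25312 − 24832 = 480
nΣp² − (Σp)² = 40992 − 37636 = 3356; nΣq² − (Σq)² = 17360 − 16384 = 976
r = 480 / √(3356 × 976) = 480 / 1809.8221 ≈ 0.265

0.265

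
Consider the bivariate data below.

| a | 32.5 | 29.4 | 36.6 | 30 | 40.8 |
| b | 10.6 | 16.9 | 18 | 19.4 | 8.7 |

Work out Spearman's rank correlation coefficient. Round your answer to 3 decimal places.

Rank a: 3, 1, 4, 2, 5
Rank b: 2, 3, 4, 5, 1
d = rank(a) − rank(b): 1, -2, 0, -3, 4; Σd² = 30
ρ = 1 − 6Σd² / [n(n²−1)] = 1 − 6×30 / (5×24) = 1 − 180/120 ≈ -0.500

-0.500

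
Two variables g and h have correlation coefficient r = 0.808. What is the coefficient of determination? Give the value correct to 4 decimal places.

r² = (0.808)² = 0.6529

0.6529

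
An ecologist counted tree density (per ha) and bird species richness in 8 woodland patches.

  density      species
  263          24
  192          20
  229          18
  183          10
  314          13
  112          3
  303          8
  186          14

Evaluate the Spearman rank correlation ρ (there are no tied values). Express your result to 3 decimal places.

0.286

Rank density: 6, 4, 5, 2, 8, 1, 7, 3
Rank species: 8, 7, 6, 3, 4, 1, 2, 5
d = rank(density) − rank(species): -2, -3, -1, -1, 4, 0, 5, -2; Σd² = 60
ρ = 1 − 6Σd² / [n(n²−1)] = 1 − 6×60 / (8×63) = 1 − 360/504 ≈ 0.286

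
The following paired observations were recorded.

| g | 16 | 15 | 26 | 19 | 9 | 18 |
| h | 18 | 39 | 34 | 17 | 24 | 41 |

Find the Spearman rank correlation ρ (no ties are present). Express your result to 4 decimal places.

Rank g: 3, 2, 6, 5, 1, 4
Rank h: 2, 5, 4, 1, 3, 6
d = rank(g) − rank(h): 1, -3, 2, 4, -2, -2; Σd² = 38
ρ = 1 − 6Σd² / [n(n²−1)] = 1 − 6×38 / (6×35) = 1 − 228/210 ≈ -0.0857

-0.0857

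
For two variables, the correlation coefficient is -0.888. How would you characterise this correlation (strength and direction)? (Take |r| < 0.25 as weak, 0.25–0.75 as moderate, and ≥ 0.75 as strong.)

strong negative

r = -0.888 < 0 so the relationship is negative.
|r| = 0.888, which falls in the strong range.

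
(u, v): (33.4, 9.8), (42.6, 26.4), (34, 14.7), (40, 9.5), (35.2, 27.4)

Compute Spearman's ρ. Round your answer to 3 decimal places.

0.200

Rank u: 1, 5, 2, 4, 3
Rank v: 2, 4, 3, 1, 5
d = rank(u) − rank(v): -1, 1, -1, 3, -2; Σd² = 16
ρ = 1 − 6Σd² / [n(n²−1)] = 1 − 6×16 / (5×24) = 1 − 96/120 ≈ 0.200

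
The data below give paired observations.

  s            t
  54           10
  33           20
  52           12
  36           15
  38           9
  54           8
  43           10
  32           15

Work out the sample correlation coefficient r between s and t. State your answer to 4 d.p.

n = 8, Σs = 342, Σt = 99, Σs² = 15238, Σt² = 1339, Σst = 4048
nΣst − ΣsΣt = 32384 − 33858 = -1474
nΣs² − (Σs)² = 121904 − 116964 = 4940; nΣt² − (Σt)² = 10712 − 9801 = 911
r = -1474 / √(4940 × 911) = -1474 / 2121.4005 ≈ -0.6948

-0.6948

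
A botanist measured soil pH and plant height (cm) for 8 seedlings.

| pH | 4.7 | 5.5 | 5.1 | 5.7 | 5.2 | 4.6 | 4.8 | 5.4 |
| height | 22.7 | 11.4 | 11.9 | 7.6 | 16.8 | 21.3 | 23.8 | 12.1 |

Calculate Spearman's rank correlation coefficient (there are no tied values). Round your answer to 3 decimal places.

-0.833

Rank pH: 2, 7, 4, 8, 5, 1, 3, 6
Rank height: 7, 2, 3, 1, 5, 6, 8, 4
d = rank(pH) − rank(height): -5, 5, 1, 7, 0, -5, -5, 2; Σd² = 154
ρ = 1 − 6Σd² / [n(n²−1)] = 1 − 6×154 / (8×63) = 1 − 924/504 ≈ -0.833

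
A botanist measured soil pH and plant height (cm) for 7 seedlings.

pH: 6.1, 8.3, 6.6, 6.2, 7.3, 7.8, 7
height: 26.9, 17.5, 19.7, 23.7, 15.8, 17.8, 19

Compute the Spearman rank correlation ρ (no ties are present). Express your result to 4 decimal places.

Rank pH: 1, 7, 3, 2, 5, 6, 4
Rank height: 7, 2, 5, 6, 1, 3, 4
d = rank(pH) − rank(height): -6, 5, -2, -4, 4, 3, 0; Σd² = 106
ρ = 1 − 6Σd² / [n(n²−1)] = 1 − 6×106 / (7×48) = 1 − 636/336 ≈ -0.8929

-0.8929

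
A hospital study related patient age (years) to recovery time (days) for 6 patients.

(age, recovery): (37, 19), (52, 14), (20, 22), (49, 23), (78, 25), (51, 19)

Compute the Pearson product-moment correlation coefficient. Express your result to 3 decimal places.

0.219

n = 6, Σx = 287, Σy = 122, Σx² = 15559, Σy² = 2556, Σxy = 5917
nΣxy − ΣxΣy = 35502 − 35014 = 488
nΣx² − (Σx)² = 93354 − 82369 = 10985; nΣy² − (Σy)² = 15336 − 14884 = 452
r = 488 / √(10985 × 452) = 488 / 2228.2774 ≈ 0.219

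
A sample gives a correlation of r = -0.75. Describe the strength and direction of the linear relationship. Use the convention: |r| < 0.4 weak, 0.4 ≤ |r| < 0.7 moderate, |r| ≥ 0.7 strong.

r = -0.75 < 0 so the relationship is negative.
|r| = 0.75, which falls in the strong range.

strong negative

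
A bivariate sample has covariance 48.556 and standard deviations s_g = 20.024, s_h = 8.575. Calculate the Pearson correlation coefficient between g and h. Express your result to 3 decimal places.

0.283

r = Cov(g,h) / (s_g · s_h) = 48.556 / (20.024 × 8.575)
  = 48.556 / 171.7058 ≈ 0.283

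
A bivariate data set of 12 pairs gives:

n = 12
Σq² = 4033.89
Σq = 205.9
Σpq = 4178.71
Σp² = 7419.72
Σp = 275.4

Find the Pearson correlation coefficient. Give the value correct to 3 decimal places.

-0.737

r = (nΣpq − ΣpΣq) / √[(nΣp² − (Σp)²)(nΣq² − (Σq)²)]
Numerator: 12×4178.71 − 275.4×205.9 = -6560.34
Denominator: √[(89036.64 − 75845.16)(48406.68 − 42394.81)] = √[13191.48 × 6011.87] = 8905.3615
r = -6560.34 / 8905.3615 ≈ -0.737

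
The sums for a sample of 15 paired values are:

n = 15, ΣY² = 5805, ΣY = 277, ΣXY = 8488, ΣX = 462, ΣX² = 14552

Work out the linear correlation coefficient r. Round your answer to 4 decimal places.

-0.0925

r = (nΣXY − ΣXΣY) / √[(nΣX² − (ΣX)²)(nΣY² − (ΣY)²)]
Numerator: 15×8488 − 462×277 = -654
Denominator: √[(218280 − 213444)(87075 − 76729)] = √[4836 × 10346] = 7073.4190
r = -654 / 7073.4190 ≈ -0.0925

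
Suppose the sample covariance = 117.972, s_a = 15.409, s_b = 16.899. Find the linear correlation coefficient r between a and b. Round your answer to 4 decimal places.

r = Cov(a,b) / (s_a · s_b) = 117.972 / (15.409 × 16.899)
  = 117.972 / 260.3967 ≈ 0.4530

0.4530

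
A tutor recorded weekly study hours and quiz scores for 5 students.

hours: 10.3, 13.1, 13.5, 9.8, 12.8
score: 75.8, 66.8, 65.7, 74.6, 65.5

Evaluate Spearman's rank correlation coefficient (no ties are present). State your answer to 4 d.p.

Rank hours: 2, 4, 5, 1, 3
Rank score: 5, 3, 2, 4, 1
d = rank(hours) − rank(score): -3, 1, 3, -3, 2; Σd² = 32
ρ = 1 − 6Σd² / [n(n²−1)] = 1 − 6×32 / (5×24) = 1 − 192/120 ≈ -0.6000

-0.6000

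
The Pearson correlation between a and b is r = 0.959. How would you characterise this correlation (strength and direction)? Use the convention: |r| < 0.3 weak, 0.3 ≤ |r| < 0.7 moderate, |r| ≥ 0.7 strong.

r = 0.959 > 0 so the relationship is positive.
|r| = 0.959, which falls in the strong range.

strong positive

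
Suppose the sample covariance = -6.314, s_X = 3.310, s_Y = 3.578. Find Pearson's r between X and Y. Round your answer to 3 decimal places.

-0.533

r = Cov(X,Y) / (s_X · s_Y) = -6.314 / (3.310 × 3.578)
  = -6.314 / 11.8432 ≈ -0.533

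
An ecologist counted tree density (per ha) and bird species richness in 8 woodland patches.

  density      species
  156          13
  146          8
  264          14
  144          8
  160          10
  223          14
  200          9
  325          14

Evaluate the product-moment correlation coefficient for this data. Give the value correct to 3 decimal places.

n = 8, Σx = 1618, Σy = 90, Σx² = 357038, Σy² = 1066, Σxy = 19116
nΣxy − ΣxΣy = 152928 − 145620 = 7308
nΣx² − (Σx)² = 2856304 − 2617924 = 238380; nΣy² − (Σy)² = 8528 − 8100 = 428
r = 7308 / √(238380 × 428) = 7308 / 10100.8237 ≈ 0.724

0.724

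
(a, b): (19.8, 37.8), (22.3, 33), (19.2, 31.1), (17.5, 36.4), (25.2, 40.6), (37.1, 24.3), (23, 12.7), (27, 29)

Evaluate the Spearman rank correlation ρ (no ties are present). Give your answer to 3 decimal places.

-0.405

Rank a: 3, 4, 2, 1, 6, 8, 5, 7
Rank b: 7, 5, 4, 6, 8, 2, 1, 3
d = rank(a) − rank(b): -4, -1, -2, -5, -2, 6, 4, 4; Σd² = 118
ρ = 1 − 6Σd² / [n(n²−1)] = 1 − 6×118 / (8×63) = 1 − 708/504 ≈ -0.405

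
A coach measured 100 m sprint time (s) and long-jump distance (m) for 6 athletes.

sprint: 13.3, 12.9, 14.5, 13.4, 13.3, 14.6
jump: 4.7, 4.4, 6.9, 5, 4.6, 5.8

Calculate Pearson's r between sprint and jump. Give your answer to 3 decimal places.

0.906

n = 6, Σx = 82, Σy = 31.4, Σx² = 1123.16, Σy² = 168.86, Σxy = 432.18
nΣxy − ΣxΣy = 2593.08 − 2574.8 = 18.28
nΣx² − (Σx)² = 6738.96 − 6724 = 14.96; nΣy² − (Σy)² = 1013.16 − 985.96 = 27.2
r = 18.28 / √(14.96 × 27.2) = 18.28 / 20.1721 ≈ 0.906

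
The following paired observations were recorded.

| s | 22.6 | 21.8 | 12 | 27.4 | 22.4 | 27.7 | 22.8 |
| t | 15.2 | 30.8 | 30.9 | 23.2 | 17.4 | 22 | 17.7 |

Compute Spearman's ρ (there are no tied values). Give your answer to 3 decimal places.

Rank s: 4, 2, 1, 6, 3, 7, 5
Rank t: 1, 6, 7, 5, 2, 4, 3
d = rank(s) − rank(t): 3, -4, -6, 1, 1, 3, 2; Σd² = 76
ρ = 1 − 6Σd² / [n(n²−1)] = 1 − 6×76 / (7×48) = 1 − 456/336 ≈ -0.357

-0.357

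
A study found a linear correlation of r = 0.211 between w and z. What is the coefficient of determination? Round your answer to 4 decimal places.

r² = (0.211)² = 0.0445

0.0445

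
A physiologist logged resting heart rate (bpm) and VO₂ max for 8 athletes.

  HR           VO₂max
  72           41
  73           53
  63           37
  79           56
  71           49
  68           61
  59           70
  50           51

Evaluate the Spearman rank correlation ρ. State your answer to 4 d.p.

Rank HR: 6, 7, 3, 8, 5, 4, 2, 1
Rank VO₂max: 2, 5, 1, 6, 3, 7, 8, 4
d = rank(HR) − rank(VO₂max): 4, 2, 2, 2, 2, -3, -6, -3; Σd² = 86
ρ = 1 − 6Σd² / [n(n²−1)] = 1 − 6×86 / (8×63) = 1 − 516/504 ≈ -0.0238

-0.0238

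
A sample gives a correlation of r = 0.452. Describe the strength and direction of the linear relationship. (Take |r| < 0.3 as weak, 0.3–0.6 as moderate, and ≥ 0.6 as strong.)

moderate positive

r = 0.452 > 0 so the relationship is positive.
|r| = 0.452, which falls in the moderate range.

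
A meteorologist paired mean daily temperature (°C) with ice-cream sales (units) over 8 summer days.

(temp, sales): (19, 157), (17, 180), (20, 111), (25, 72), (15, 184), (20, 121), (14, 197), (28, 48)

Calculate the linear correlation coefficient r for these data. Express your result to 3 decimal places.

-0.975

n = 8, Σx = 158, Σy = 1070, Σx² = 3280, Σy² = 164164, Σxy = 19345
nΣxy − ΣxΣy = 154760 − 169060 = -14300
nΣx² − (Σx)² = 26240 − 24964 = 1276; nΣy² − (Σy)² = 1313312 − 1144900 = 168412
r = -14300 / √(1276 × 168412) = -14300 / 14659.2535 ≈ -0.975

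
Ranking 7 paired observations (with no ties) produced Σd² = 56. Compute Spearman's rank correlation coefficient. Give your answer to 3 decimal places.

ρ = 1 − 6Σd² / [n(n²−1)] = 1 − 6×56 / (7×48)
  = 1 − 336/336 = 1 − 1.0000 ≈ 0.000

0.000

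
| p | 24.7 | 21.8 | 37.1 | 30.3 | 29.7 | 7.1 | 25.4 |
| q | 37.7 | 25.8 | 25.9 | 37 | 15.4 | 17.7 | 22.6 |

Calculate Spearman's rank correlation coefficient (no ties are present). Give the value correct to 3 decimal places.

0.250

Rank p: 3, 2, 7, 6, 5, 1, 4
Rank q: 7, 4, 5, 6, 1, 2, 3
d = rank(p) − rank(q): -4, -2, 2, 0, 4, -1, 1; Σd² = 42
ρ = 1 − 6Σd² / [n(n²−1)] = 1 − 6×42 / (7×48) = 1 − 252/336 ≈ 0.250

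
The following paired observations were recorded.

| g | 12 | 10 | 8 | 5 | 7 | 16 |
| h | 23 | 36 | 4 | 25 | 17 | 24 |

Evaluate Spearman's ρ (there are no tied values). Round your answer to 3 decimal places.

0.086

Rank g: 5, 4, 3, 1, 2, 6
Rank h: 3, 6, 1, 5, 2, 4
d = rank(g) − rank(h): 2, -2, 2, -4, 0, 2; Σd² = 32
ρ = 1 − 6Σd² / [n(n²−1)] = 1 − 6×32 / (6×35) = 1 − 192/210 ≈ 0.086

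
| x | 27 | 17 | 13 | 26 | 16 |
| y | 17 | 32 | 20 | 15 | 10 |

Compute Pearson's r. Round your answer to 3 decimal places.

n = 5, Σx = 99, Σy = 94, Σx² = 2119, Σy² = 2038, Σxy = 1813
nΣxy − ΣxΣy = 9065 − 9306 = -241
nΣx² − (Σx)² = 10595 − 9801 = 794; nΣy² − (Σy)² = 10190 − 8836 = 1354
r = -241 / √(794 × 1354) = -241 / 1036.8587 ≈ -0.232

-0.232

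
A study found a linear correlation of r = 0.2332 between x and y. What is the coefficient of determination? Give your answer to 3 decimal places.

r² = (0.2332)² = 0.054

0.054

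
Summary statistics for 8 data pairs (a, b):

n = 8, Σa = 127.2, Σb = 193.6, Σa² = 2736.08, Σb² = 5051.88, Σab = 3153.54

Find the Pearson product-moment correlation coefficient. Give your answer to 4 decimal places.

r = (nΣab − ΣaΣb) / √[(nΣa² − (Σa)²)(nΣb² − (Σb)²)]
Numerator: 8×3153.54 − 127.2×193.6 = 602.4
Denominator: √[(21888.64 − 16179.84)(40415.04 − 37480.96)] = √[5708.8 × 2934.08] = 4092.6857
r = 602.4 / 4092.6857 ≈ 0.1472

0.1472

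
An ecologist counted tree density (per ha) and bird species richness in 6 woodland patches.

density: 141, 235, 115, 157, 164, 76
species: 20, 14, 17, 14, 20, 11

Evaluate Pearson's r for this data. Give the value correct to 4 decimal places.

0.1765

n = 6, Σx = 888, Σy = 96, Σx² = 145652, Σy² = 1602, Σxy = 14379
nΣxy − ΣxΣy = 86274 − 85248 = 1026
nΣx² − (Σx)² = 873912 − 788544 = 85368; nΣy² − (Σy)² = 9612 − 9216 = 396
r = 1026 / √(85368 × 396) = 1026 / 5814.2693 ≈ 0.1765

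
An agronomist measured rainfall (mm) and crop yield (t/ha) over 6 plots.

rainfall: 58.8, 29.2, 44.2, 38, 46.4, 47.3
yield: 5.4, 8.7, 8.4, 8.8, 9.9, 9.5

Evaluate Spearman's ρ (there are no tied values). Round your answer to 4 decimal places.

Rank rainfall: 6, 1, 3, 2, 4, 5
Rank yield: 1, 3, 2, 4, 6, 5
d = rank(rainfall) − rank(yield): 5, -2, 1, -2, -2, 0; Σd² = 38
ρ = 1 − 6Σd² / [n(n²−1)] = 1 − 6×38 / (6×35) = 1 − 228/210 ≈ -0.0857

-0.0857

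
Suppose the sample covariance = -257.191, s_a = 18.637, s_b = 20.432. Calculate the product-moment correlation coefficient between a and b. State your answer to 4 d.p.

-0.6754

r = Cov(a,b) / (s_a · s_b) = -257.191 / (18.637 × 20.432)
  = -257.191 / 380.7912 ≈ -0.6754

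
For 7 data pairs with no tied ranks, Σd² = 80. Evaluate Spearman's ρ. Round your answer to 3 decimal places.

ρ = 1 − 6Σd² / [n(n²−1)] = 1 − 6×80 / (7×48)
  = 1 − 480/336 = 1 − 1.4286 ≈ -0.429

-0.429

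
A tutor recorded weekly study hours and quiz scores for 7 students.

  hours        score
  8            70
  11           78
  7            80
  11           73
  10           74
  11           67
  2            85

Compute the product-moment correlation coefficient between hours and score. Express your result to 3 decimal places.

n = 7, Σx = 60, Σy = 527, Σx² = 580, Σy² = 39903, Σxy = 4428
nΣxy − ΣxΣy = 30996 − 31620 = -624
nΣx² − (Σx)² = 4060 − 3600 = 460; nΣy² − (Σy)² = 279321 − 277729 = 1592
r = -624 / √(460 × 1592) = -624 / 855.7570 ≈ -0.729

-0.729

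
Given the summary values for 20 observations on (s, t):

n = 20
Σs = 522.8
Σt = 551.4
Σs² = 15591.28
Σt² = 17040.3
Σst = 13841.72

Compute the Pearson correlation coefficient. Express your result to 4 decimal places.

-0.3040

r = (nΣst − ΣsΣt) / √[(nΣs² − (Σs)²)(nΣt² − (Σt)²)]
Numerator: 20×13841.72 − 522.8×551.4 = -11437.52
Denominator: √[(311825.6 − 273319.84)(340806 − 304041.96)] = √[38505.76 × 36764.04] = 37624.8229
r = -11437.52 / 37624.8229 ≈ -0.3040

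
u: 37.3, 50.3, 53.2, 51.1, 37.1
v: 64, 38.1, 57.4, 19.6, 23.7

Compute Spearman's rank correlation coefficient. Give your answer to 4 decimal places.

Rank u: 2, 3, 5, 4, 1
Rank v: 5, 3, 4, 1, 2
d = rank(u) − rank(v): -3, 0, 1, 3, -1; Σd² = 20
ρ = 1 − 6Σd² / [n(n²−1)] = 1 − 6×20 / (5×24) = 1 − 120/120 ≈ 0.0000

0.0000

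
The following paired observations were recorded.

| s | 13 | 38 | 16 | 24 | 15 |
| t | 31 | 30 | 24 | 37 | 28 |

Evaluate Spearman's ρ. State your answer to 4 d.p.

0.1000

Rank s: 1, 5, 3, 4, 2
Rank t: 4, 3, 1, 5, 2
d = rank(s) − rank(t): -3, 2, 2, -1, 0; Σd² = 18
ρ = 1 − 6Σd² / [n(n²−1)] = 1 − 6×18 / (5×24) = 1 − 108/120 ≈ 0.1000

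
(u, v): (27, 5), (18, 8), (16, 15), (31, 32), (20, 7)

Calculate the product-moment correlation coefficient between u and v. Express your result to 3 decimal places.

n = 5, Σu = 112, Σv = 67, Σu² = 2670, Σv² = 1387, Σuv = 1651
nΣuv − ΣuΣv = 8255 − 7504 = 751
nΣu² − (Σu)² = 13350 − 12544 = 806; nΣv² − (Σv)² = 6935 − 4489 = 2446
r = 751 / √(806 × 2446) = 751 / 1404.0926 ≈ 0.535

0.535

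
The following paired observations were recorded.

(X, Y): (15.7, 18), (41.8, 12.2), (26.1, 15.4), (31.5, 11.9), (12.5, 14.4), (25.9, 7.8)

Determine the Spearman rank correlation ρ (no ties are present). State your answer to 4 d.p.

Rank X: 2, 6, 4, 5, 1, 3
Rank Y: 6, 3, 5, 2, 4, 1
d = rank(X) − rank(Y): -4, 3, -1, 3, -3, 2; Σd² = 48
ρ = 1 − 6Σd² / [n(n²−1)] = 1 − 6×48 / (6×35) = 1 − 288/210 ≈ -0.3714

-0.3714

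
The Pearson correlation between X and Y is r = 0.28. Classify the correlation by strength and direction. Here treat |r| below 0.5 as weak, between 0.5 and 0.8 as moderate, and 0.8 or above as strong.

weak positive

r = 0.28 > 0 so the relationship is positive.
|r| = 0.28, which falls in the weak range.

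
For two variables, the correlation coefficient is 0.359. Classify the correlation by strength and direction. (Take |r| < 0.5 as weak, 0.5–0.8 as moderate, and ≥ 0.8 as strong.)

weak positive

r = 0.359 > 0 so the relationship is positive.
|r| = 0.359, which falls in the weak range.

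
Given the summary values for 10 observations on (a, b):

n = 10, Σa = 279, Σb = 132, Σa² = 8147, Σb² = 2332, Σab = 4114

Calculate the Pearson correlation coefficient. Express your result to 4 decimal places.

r = (nΣab − ΣaΣb) / √[(nΣa² − (Σa)²)(nΣb² − (Σb)²)]
Numerator: 10×4114 − 279×132 = 4312
Denominator: √[(81470 − 77841)(23320 − 17424)] = √[3629 × 5896] = 4625.6442
r = 4312 / 4625.6442 ≈ 0.9322

0.9322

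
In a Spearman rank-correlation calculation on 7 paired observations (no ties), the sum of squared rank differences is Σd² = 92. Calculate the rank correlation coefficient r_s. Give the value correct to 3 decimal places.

-0.643

ρ = 1 − 6Σd² / [n(n²−1)] = 1 − 6×92 / (7×48)
  = 1 − 552/336 = 1 − 1.6429 ≈ -0.643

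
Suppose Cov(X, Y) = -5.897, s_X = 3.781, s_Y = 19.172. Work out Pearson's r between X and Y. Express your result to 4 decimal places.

r = Cov(X,Y) / (s_X · s_Y) = -5.897 / (3.781 × 19.172)
  = -5.897 / 72.4893 ≈ -0.0813

-0.0813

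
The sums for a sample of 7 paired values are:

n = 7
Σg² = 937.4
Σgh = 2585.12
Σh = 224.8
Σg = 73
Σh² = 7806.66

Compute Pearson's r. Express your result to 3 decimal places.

0.749

r = (nΣgh − ΣgΣh) / √[(nΣg² − (Σg)²)(nΣh² − (Σh)²)]
Numerator: 7×2585.12 − 73×224.8 = 1685.44
Denominator: √[(6561.8 − 5329)(54646.62 − 50535.04)] = √[1232.8 × 4111.58] = 2251.3898
r = 1685.44 / 2251.3898 ≈ 0.749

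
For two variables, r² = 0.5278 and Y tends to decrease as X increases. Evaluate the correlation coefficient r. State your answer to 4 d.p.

|r| = √0.5278 = 0.7265
The association is negative, so r = −0.7265.

-0.7265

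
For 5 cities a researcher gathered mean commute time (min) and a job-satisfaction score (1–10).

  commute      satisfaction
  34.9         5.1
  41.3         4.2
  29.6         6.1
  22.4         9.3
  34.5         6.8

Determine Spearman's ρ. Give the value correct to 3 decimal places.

Rank commute: 4, 5, 2, 1, 3
Rank satisfaction: 2, 1, 3, 5, 4
d = rank(commute) − rank(satisfaction): 2, 4, -1, -4, -1; Σd² = 38
ρ = 1 − 6Σd² / [n(n²−1)] = 1 − 6×38 / (5×24) = 1 − 228/120 ≈ -0.900

-0.900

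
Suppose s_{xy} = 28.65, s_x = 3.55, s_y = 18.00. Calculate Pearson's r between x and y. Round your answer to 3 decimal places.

0.448

r = Cov(x,y) / (s_x · s_y) = 28.65 / (3.55 × 18.00)
  = 28.65 / 63.9000 ≈ 0.448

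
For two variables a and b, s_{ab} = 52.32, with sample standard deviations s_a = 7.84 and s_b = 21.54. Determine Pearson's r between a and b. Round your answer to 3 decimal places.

r = Cov(a,b) / (s_a · s_b) = 52.32 / (7.84 × 21.54)
  = 52.32 / 168.8736 ≈ 0.310

0.310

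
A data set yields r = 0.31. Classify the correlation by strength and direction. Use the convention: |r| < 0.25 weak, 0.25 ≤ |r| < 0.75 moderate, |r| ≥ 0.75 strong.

moderate positive

r = 0.31 > 0 so the relationship is positive.
|r| = 0.31, which falls in the moderate range.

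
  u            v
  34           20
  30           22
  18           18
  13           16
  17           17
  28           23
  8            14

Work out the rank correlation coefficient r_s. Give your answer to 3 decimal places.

Rank u: 7, 6, 4, 2, 3, 5, 1
Rank v: 5, 6, 4, 2, 3, 7, 1
d = rank(u) − rank(v): 2, 0, 0, 0, 0, -2, 0; Σd² = 8
ρ = 1 − 6Σd² / [n(n²−1)] = 1 − 6×8 / (7×48) = 1 − 48/336 ≈ 0.857

0.857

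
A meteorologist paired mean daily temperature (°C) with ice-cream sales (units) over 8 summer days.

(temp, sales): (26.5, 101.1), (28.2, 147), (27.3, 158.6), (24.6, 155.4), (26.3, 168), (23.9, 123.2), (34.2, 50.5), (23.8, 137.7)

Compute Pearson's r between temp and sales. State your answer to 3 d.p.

n = 8, Σx = 214.8, Σy = 1041.5, Σx² = 5846.92, Σy² = 146047.11, Σxy = 27344.41
nΣxy − ΣxΣy = 218755.28 − 223714.2 = -4958.92
nΣx² − (Σx)² = 46775.36 − 46139.04 = 636.32; nΣy² − (Σy)² = 1168376.88 − 1084722.25 = 83654.63
r = -4958.92 / √(636.32 × 83654.63) = -4958.92 / 7295.9656 ≈ -0.680

-0.680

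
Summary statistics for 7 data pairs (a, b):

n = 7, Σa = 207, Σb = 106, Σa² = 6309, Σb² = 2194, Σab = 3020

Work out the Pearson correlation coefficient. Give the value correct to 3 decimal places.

-0.345

r = (nΣab − ΣaΣb) / √[(nΣa² − (Σa)²)(nΣb² − (Σb)²)]
Numerator: 7×3020 − 207×106 = -802
Denominator: √[(44163 − 42849)(15358 − 11236)] = √[1314 × 4122] = 2327.2963
r = -802 / 2327.2963 ≈ -0.345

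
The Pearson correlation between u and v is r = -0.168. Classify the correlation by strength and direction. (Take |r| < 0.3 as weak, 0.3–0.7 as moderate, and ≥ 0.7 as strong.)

r = -0.168 < 0 so the relationship is negative.
|r| = 0.168, which falls in the weak range.

weak negative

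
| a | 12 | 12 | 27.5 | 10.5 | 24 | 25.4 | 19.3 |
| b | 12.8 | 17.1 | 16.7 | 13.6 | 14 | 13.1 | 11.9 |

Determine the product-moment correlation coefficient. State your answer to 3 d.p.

0.083

n = 7, Σa = 130.7, Σb = 99.2, Σa² = 2748.15, Σb² = 1429.32, Σab = 1859.26
nΣab − ΣaΣb = 13014.82 − 12965.44 = 49.38
nΣa² − (Σa)² = 19237.05 − 17082.49 = 2154.56; nΣb² − (Σb)² = 10005.24 − 9840.64 = 164.6
r = 49.38 / √(2154.56 × 164.6) = 49.38 / 595.5171 ≈ 0.083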